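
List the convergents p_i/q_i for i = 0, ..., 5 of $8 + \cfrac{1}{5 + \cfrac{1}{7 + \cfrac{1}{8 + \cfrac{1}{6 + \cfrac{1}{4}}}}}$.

8/1, 41/5, 295/36, 2401/293, 14701/1794, 61205/7469

Using the convergent recurrence p_i = a_i*p_{i-1} + p_{i-2}, q_i = a_i*q_{i-1} + q_{i-2} with p_{-2}=0, p_{-1}=1, q_{-2}=1, q_{-1}=0:
  i=0: a_0=8, p_0 = 8*1 + 0 = 8, q_0 = 8*0 + 1 = 1.
  i=1: a_1=5, p_1 = 5*8 + 1 = 41, q_1 = 5*1 + 0 = 5.
  i=2: a_2=7, p_2 = 7*41 + 8 = 295, q_2 = 7*5 + 1 = 36.
  i=3: a_3=8, p_3 = 8*295 + 41 = 2401, q_3 = 8*36 + 5 = 293.
  i=4: a_4=6, p_4 = 6*2401 + 295 = 14701, q_4 = 6*293 + 36 = 1794.
  i=5: a_5=4, p_5 = 4*14701 + 2401 = 61205, q_5 = 4*1794 + 293 = 7469.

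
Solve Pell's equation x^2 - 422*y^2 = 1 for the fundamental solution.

(x, y) = (7022501, 341850)

First expand sqrt(422) as a continued fraction. With x_i = (sqrt(422) + m_i)/d_i and (m_0, d_0) = (0, 1): a_0 = floor(sqrt(422)) = 20, since 20^2 = 400 <= 422 < 441 = 21^2.
Iterate m_{i+1} = d_i*a_i - m_i, d_{i+1} = (422 - m_{i+1}^2)/d_i, a_{i+1} = floor((a_0 + m_{i+1})/d_{i+1}):
  m_1 = 1*20 - 0 = 20, d_1 = (422 - 20^2)/1 = 22/1 = 22, a_1 = floor((20 + 20)/22) = 1.
  m_2 = 22*1 - 20 = 2, d_2 = (422 - 2^2)/22 = 418/22 = 19, a_2 = floor((20 + 2)/19) = 1.
  m_3 = 19*1 - 2 = 17, d_3 = (422 - 17^2)/19 = 133/19 = 7, a_3 = floor((20 + 17)/7) = 5.
  m_4 = 7*5 - 17 = 18, d_4 = (422 - 18^2)/7 = 98/7 = 14, a_4 = floor((20 + 18)/14) = 2.
  m_5 = 14*2 - 18 = 10, d_5 = (422 - 10^2)/14 = 322/14 = 23, a_5 = floor((20 + 10)/23) = 1.
  m_6 = 23*1 - 10 = 13, d_6 = (422 - 13^2)/23 = 253/23 = 11, a_6 = floor((20 + 13)/11) = 3.
  m_7 = 11*3 - 13 = 20, d_7 = (422 - 20^2)/11 = 22/11 = 2, a_7 = floor((20 + 20)/2) = 20.
  m_8 = 2*20 - 20 = 20, d_8 = (422 - 20^2)/2 = 22/2 = 11, a_8 = floor((20 + 20)/11) = 3.
  m_9 = 11*3 - 20 = 13, d_9 = (422 - 13^2)/11 = 253/11 = 23, a_9 = floor((20 + 13)/23) = 1.
  m_10 = 23*1 - 13 = 10, d_10 = (422 - 10^2)/23 = 322/23 = 14, a_10 = floor((20 + 10)/14) = 2.
  m_11 = 14*2 - 10 = 18, d_11 = (422 - 18^2)/14 = 98/14 = 7, a_11 = floor((20 + 18)/7) = 5.
  m_12 = 7*5 - 18 = 17, d_12 = (422 - 17^2)/7 = 133/7 = 19, a_12 = floor((20 + 17)/19) = 1.
  m_13 = 19*1 - 17 = 2, d_13 = (422 - 2^2)/19 = 418/19 = 22, a_13 = floor((20 + 2)/22) = 1.
  m_14 = 22*1 - 2 = 20, d_14 = (422 - 20^2)/22 = 22/22 = 1, a_14 = floor((20 + 20)/1) = 40.
  m_15 = 1*40 - 20 = 20, d_15 = (422 - 20^2)/1 = 22/1 = 22: (m_15, d_15) = (m_1, d_1) = (20, 22), so from here the quotients repeat a_1, ..., a_14; the period length is 14.
So sqrt(422) = [20; (1, 1, 5, 2, 1, 3, 20, 3, 1, 2, 5, 1, 1, 40)] with period length k = 14.
k is even, so the fundamental solution of x^2 - 422y^2 = 1 is (p_{k-1}, q_{k-1}) = (p_13, q_13); compute convergents through index 13.
Convergents (p_i = a_i*p_{i-1} + p_{i-2}, q_i = a_i*q_{i-1} + q_{i-2} with p_{-2}=0, p_{-1}=1, q_{-2}=1, q_{-1}=0):
  i=0: a_0=20, p_0 = 20*1 + 0 = 20, q_0 = 20*0 + 1 = 1.
  i=1: a_1=1, p_1 = 1*20 + 1 = 21, q_1 = 1*1 + 0 = 1.
  i=2: a_2=1, p_2 = 1*21 + 20 = 41, q_2 = 1*1 + 1 = 2.
  i=3: a_3=5, p_3 = 5*41 + 21 = 226, q_3 = 5*2 + 1 = 11.
  i=4: a_4=2, p_4 = 2*226 + 41 = 493, q_4 = 2*11 + 2 = 24.
  i=5: a_5=1, p_5 = 1*493 + 226 = 719, q_5 = 1*24 + 11 = 35.
  i=6: a_6=3, p_6 = 3*719 + 493 = 2650, q_6 = 3*35 + 24 = 129.
  i=7: a_7=20, p_7 = 20*2650 + 719 = 53719, q_7 = 20*129 + 35 = 2615.
  i=8: a_8=3, p_8 = 3*53719 + 2650 = 163807, q_8 = 3*2615 + 129 = 7974.
  i=9: a_9=1, p_9 = 1*163807 + 53719 = 217526, q_9 = 1*7974 + 2615 = 10589.
  i=10: a_10=2, p_10 = 2*217526 + 163807 = 598859, q_10 = 2*10589 + 7974 = 29152.
  i=11: a_11=5, p_11 = 5*598859 + 217526 = 3211821, q_11 = 5*29152 + 10589 = 156349.
  i=12: a_12=1, p_12 = 1*3211821 + 598859 = 3810680, q_12 = 1*156349 + 29152 = 185501.
  i=13: a_13=1, p_13 = 1*3810680 + 3211821 = 7022501, q_13 = 1*185501 + 156349 = 341850.
Check: 7022501^2 - 422*341850^2 = 49315520295001 - 49315520295000 = 1, so (x, y) = (7022501, 341850) solves the equation, and by the theorem it is the least positive solution.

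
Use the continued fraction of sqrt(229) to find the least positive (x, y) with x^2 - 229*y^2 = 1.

(x, y) = (5848201, 386460)

First expand sqrt(229) as a continued fraction. With x_i = (sqrt(229) + m_i)/d_i and (m_0, d_0) = (0, 1): a_0 = floor(sqrt(229)) = 15, since 15^2 = 225 <= 229 < 256 = 16^2.
Iterate m_{i+1} = d_i*a_i - m_i, d_{i+1} = (229 - m_{i+1}^2)/d_i, a_{i+1} = floor((a_0 + m_{i+1})/d_{i+1}):
  m_1 = 1*15 - 0 = 15, d_1 = (229 - 15^2)/1 = 4/1 = 4, a_1 = floor((15 + 15)/4) = 7.
  m_2 = 4*7 - 15 = 13, d_2 = (229 - 13^2)/4 = 60/4 = 15, a_2 = floor((15 + 13)/15) = 1.
  m_3 = 15*1 - 13 = 2, d_3 = (229 - 2^2)/15 = 225/15 = 15, a_3 = floor((15 + 2)/15) = 1.
  m_4 = 15*1 - 2 = 13, d_4 = (229 - 13^2)/15 = 60/15 = 4, a_4 = floor((15 + 13)/4) = 7.
  m_5 = 4*7 - 13 = 15, d_5 = (229 - 15^2)/4 = 4/4 = 1, a_5 = floor((15 + 15)/1) = 30.
  m_6 = 1*30 - 15 = 15, d_6 = (229 - 15^2)/1 = 4/1 = 4: (m_6, d_6) = (m_1, d_1) = (15, 4), so from here the quotients repeat a_1, ..., a_5; the period length is 5.
So sqrt(229) = [15; (7, 1, 1, 7, 30)] with period length k = 5.
k is odd, so (p_{k-1}, q_{k-1}) only solves x^2 - 229y^2 = -1 and the fundamental solution of x^2 - 229y^2 = 1 is (p_{2k-1}, q_{2k-1}) = (p_9, q_9); compute convergents through index 9, running through the period twice.
Convergents (p_i = a_i*p_{i-1} + p_{i-2}, q_i = a_i*q_{i-1} + q_{i-2} with p_{-2}=0, p_{-1}=1, q_{-2}=1, q_{-1}=0):
  i=0: a_0=15, p_0 = 15*1 + 0 = 15, q_0 = 15*0 + 1 = 1.
  i=1: a_1=7, p_1 = 7*15 + 1 = 106, q_1 = 7*1 + 0 = 7.
  i=2: a_2=1, p_2 = 1*106 + 15 = 121, q_2 = 1*7 + 1 = 8.
  i=3: a_3=1, p_3 = 1*121 + 106 = 227, q_3 = 1*8 + 7 = 15.
  i=4: a_4=7, p_4 = 7*227 + 121 = 1710, q_4 = 7*15 + 8 = 113.
  i=5: a_5=30, p_5 = 30*1710 + 227 = 51527, q_5 = 30*113 + 15 = 3405.
  i=6: a_6=7, p_6 = 7*51527 + 1710 = 362399, q_6 = 7*3405 + 113 = 23948.
  i=7: a_7=1, p_7 = 1*362399 + 51527 = 413926, q_7 = 1*23948 + 3405 = 27353.
  i=8: a_8=1, p_8 = 1*413926 + 362399 = 776325, q_8 = 1*27353 + 23948 = 51301.
  i=9: a_9=7, p_9 = 7*776325 + 413926 = 5848201, q_9 = 7*51301 + 27353 = 386460.
Indeed p_4^2 - 229*q_4^2 = 2924100 - 2924101 = -1, not +1.
Check: 5848201^2 - 229*386460^2 = 34201454936401 - 34201454936400 = 1, so (x, y) = (5848201, 386460) solves the equation, and by the theorem it is the least positive solution.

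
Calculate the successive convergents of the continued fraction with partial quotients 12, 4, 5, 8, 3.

12/1, 49/4, 257/21, 2105/172, 6572/537

Using the convergent recurrence p_i = a_i*p_{i-1} + p_{i-2}, q_i = a_i*q_{i-1} + q_{i-2} with p_{-2}=0, p_{-1}=1, q_{-2}=1, q_{-1}=0:
  i=0: a_0=12, p_0 = 12*1 + 0 = 12, q_0 = 12*0 + 1 = 1.
  i=1: a_1=4, p_1 = 4*12 + 1 = 49, q_1 = 4*1 + 0 = 4.
  i=2: a_2=5, p_2 = 5*49 + 12 = 257, q_2 = 5*4 + 1 = 21.
  i=3: a_3=8, p_3 = 8*257 + 49 = 2105, q_3 = 8*21 + 4 = 172.
  i=4: a_4=3, p_4 = 3*2105 + 257 = 6572, q_4 = 3*172 + 21 = 537.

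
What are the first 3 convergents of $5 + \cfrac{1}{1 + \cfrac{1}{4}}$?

Using the convergent recurrence p_i = a_i*p_{i-1} + p_{i-2}, q_i = a_i*q_{i-1} + q_{i-2} with p_{-2}=0, p_{-1}=1, q_{-2}=1, q_{-1}=0:
  i=0: a_0=5, p_0 = 5*1 + 0 = 5, q_0 = 5*0 + 1 = 1.
  i=1: a_1=1, p_1 = 1*5 + 1 = 6, q_1 = 1*1 + 0 = 1.
  i=2: a_2=4, p_2 = 4*6 + 5 = 29, q_2 = 4*1 + 1 = 5.

5/1, 6/1, 29/5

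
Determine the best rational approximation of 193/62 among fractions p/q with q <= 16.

28/9

Expand x = 193/62 as a continued fraction with the Euclidean algorithm:
  193 = 3*62 + 7, so a_0 = 3.
  62 = 8*7 + 6, so a_1 = 8.
  7 = 1*6 + 1, so a_2 = 1.
  6 = 6*1 + 0, so a_3 = 6.
so x = [3; 8, 1, 6].
Convergents (p_i = a_i*p_{i-1} + p_{i-2}, q_i = a_i*q_{i-1} + q_{i-2} with p_{-2}=0, p_{-1}=1, q_{-2}=1, q_{-1}=0), until the denominator exceeds 16:
  i=0: a_0=3, p_0 = 3*1 + 0 = 3, q_0 = 3*0 + 1 = 1.
  i=1: a_1=8, p_1 = 8*3 + 1 = 25, q_1 = 8*1 + 0 = 8.
  i=2: a_2=1, p_2 = 1*25 + 3 = 28, q_2 = 1*8 + 1 = 9.
  i=3: a_3=6, p_3 = 6*28 + 25 = 193, q_3 = 6*9 + 8 = 62.
q_3 = 62 > 16, so the last convergent with denominator <= 16 is p_2/q_2 = 28/9.
The closest fraction with denominator <= 16 is either p_2/q_2 or the intermediate fraction (k*p_2 + p_1)/(k*q_2 + q_1) with the largest k >= 1 whose denominator stays <= 16; these approach x as k grows, and every other convergent or intermediate fraction in range is farther away.
Largest k: floor((16 - q_1)/q_2) = floor((16 - 8)/9) = 0.
Since k = 0, no intermediate fraction beyond p_2/q_2 has denominator <= 16, so the convergent 28/9 is the closest (its error is |193*9 - 28*62|/(62*9) = 1/558).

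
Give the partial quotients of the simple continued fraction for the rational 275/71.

Run the Euclidean algorithm on 275 and 71; the successive quotients are the partial quotients a_0, a_1, ... (each step inverts the fractional part left over by the previous one):
  275 = 3*71 + 62, so a_0 = 3.
  71 = 1*62 + 9, so a_1 = 1.
  62 = 6*9 + 8, so a_2 = 6.
  9 = 1*8 + 1, so a_3 = 1.
  8 = 8*1 + 0, so a_4 = 8.
The remainder reaches 0 after 5 divisions, so the expansion has 5 partial quotients, read off in order.

[3; 1, 6, 1, 8]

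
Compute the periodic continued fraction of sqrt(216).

Write x_i = (sqrt(216) + m_i)/d_i with (m_0, d_0) = (0, 1). a_0 = floor(sqrt(216)) = 14, since 14^2 = 196 <= 216 < 225 = 15^2.
Iterate m_{i+1} = d_i*a_i - m_i, d_{i+1} = (216 - m_{i+1}^2)/d_i, a_{i+1} = floor((a_0 + m_{i+1})/d_{i+1}):
  m_1 = 1*14 - 0 = 14, d_1 = (216 - 14^2)/1 = 20/1 = 20, a_1 = floor((14 + 14)/20) = 1.
  m_2 = 20*1 - 14 = 6, d_2 = (216 - 6^2)/20 = 180/20 = 9, a_2 = floor((14 + 6)/9) = 2.
  m_3 = 9*2 - 6 = 12, d_3 = (216 - 12^2)/9 = 72/9 = 8, a_3 = floor((14 + 12)/8) = 3.
  m_4 = 8*3 - 12 = 12, d_4 = (216 - 12^2)/8 = 72/8 = 9, a_4 = floor((14 + 12)/9) = 2.
  m_5 = 9*2 - 12 = 6, d_5 = (216 - 6^2)/9 = 180/9 = 20, a_5 = floor((14 + 6)/20) = 1.
  m_6 = 20*1 - 6 = 14, d_6 = (216 - 14^2)/20 = 20/20 = 1, a_6 = floor((14 + 14)/1) = 28.
  m_7 = 1*28 - 14 = 14, d_7 = (216 - 14^2)/1 = 20/1 = 20: (m_7, d_7) = (m_1, d_1) = (14, 20), so from here the quotients repeat a_1, ..., a_6; the period length is 6.
Hence the expansion of sqrt(216) is a_0 = 14 followed by the repeating block 1, 2, 3, 2, 1, 28 (period 6).

[14; (1, 2, 3, 2, 1, 28)]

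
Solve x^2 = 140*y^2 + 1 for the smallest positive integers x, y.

First expand sqrt(140) as a continued fraction. With x_i = (sqrt(140) + m_i)/d_i and (m_0, d_0) = (0, 1): a_0 = floor(sqrt(140)) = 11, since 11^2 = 121 <= 140 < 144 = 12^2.
Iterate m_{i+1} = d_i*a_i - m_i, d_{i+1} = (140 - m_{i+1}^2)/d_i, a_{i+1} = floor((a_0 + m_{i+1})/d_{i+1}):
  m_1 = 1*11 - 0 = 11, d_1 = (140 - 11^2)/1 = 19/1 = 19, a_1 = floor((11 + 11)/19) = 1.
  m_2 = 19*1 - 11 = 8, d_2 = (140 - 8^2)/19 = 76/19 = 4, a_2 = floor((11 + 8)/4) = 4.
  m_3 = 4*4 - 8 = 8, d_3 = (140 - 8^2)/4 = 76/4 = 19, a_3 = floor((11 + 8)/19) = 1.
  m_4 = 19*1 - 8 = 11, d_4 = (140 - 11^2)/19 = 19/19 = 1, a_4 = floor((11 + 11)/1) = 22.
  m_5 = 1*22 - 11 = 11, d_5 = (140 - 11^2)/1 = 19/1 = 19: (m_5, d_5) = (m_1, d_1) = (11, 19), so from here the quotients repeat a_1, ..., a_4; the period length is 4.
So sqrt(140) = [11; (1, 4, 1, 22)] with period length k = 4.
k is even, so the fundamental solution of x^2 - 140y^2 = 1 is (p_{k-1}, q_{k-1}) = (p_3, q_3); compute convergents through index 3.
Convergents (p_i = a_i*p_{i-1} + p_{i-2}, q_i = a_i*q_{i-1} + q_{i-2} with p_{-2}=0, p_{-1}=1, q_{-2}=1, q_{-1}=0):
  i=0: a_0=11, p_0 = 11*1 + 0 = 11, q_0 = 11*0 + 1 = 1.
  i=1: a_1=1, p_1 = 1*11 + 1 = 12, q_1 = 1*1 + 0 = 1.
  i=2: a_2=4, p_2 = 4*12 + 11 = 59, q_2 = 4*1 + 1 = 5.
  i=3: a_3=1, p_3 = 1*59 + 12 = 71, q_3 = 1*5 + 1 = 6.
Check: 71^2 - 140*6^2 = 5041 - 5040 = 1, so (x, y) = (71, 6) solves the equation, and by the theorem it is the least positive solution.

(x, y) = (71, 6)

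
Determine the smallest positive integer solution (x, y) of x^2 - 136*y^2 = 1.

First expand sqrt(136) as a continued fraction. With x_i = (sqrt(136) + m_i)/d_i and (m_0, d_0) = (0, 1): a_0 = floor(sqrt(136)) = 11, since 11^2 = 121 <= 136 < 144 = 12^2.
Iterate m_{i+1} = d_i*a_i - m_i, d_{i+1} = (136 - m_{i+1}^2)/d_i, a_{i+1} = floor((a_0 + m_{i+1})/d_{i+1}):
  m_1 = 1*11 - 0 = 11, d_1 = (136 - 11^2)/1 = 15/1 = 15, a_1 = floor((11 + 11)/15) = 1.
  m_2 = 15*1 - 11 = 4, d_2 = (136 - 4^2)/15 = 120/15 = 8, a_2 = floor((11 + 4)/8) = 1.
  m_3 = 8*1 - 4 = 4, d_3 = (136 - 4^2)/8 = 120/8 = 15, a_3 = floor((11 + 4)/15) = 1.
  m_4 = 15*1 - 4 = 11, d_4 = (136 - 11^2)/15 = 15/15 = 1, a_4 = floor((11 + 11)/1) = 22.
  m_5 = 1*22 - 11 = 11, d_5 = (136 - 11^2)/1 = 15/1 = 15: (m_5, d_5) = (m_1, d_1) = (11, 15), so from here the quotients repeat a_1, ..., a_4; the period length is 4.
So sqrt(136) = [11; (1, 1, 1, 22)] with period length k = 4.
k is even, so the fundamental solution of x^2 - 136y^2 = 1 is (p_{k-1}, q_{k-1}) = (p_3, q_3); compute convergents through index 3.
Convergents (p_i = a_i*p_{i-1} + p_{i-2}, q_i = a_i*q_{i-1} + q_{i-2} with p_{-2}=0, p_{-1}=1, q_{-2}=1, q_{-1}=0):
  i=0: a_0=11, p_0 = 11*1 + 0 = 11, q_0 = 11*0 + 1 = 1.
  i=1: a_1=1, p_1 = 1*11 + 1 = 12, q_1 = 1*1 + 0 = 1.
  i=2: a_2=1, p_2 = 1*12 + 11 = 23, q_2 = 1*1 + 1 = 2.
  i=3: a_3=1, p_3 = 1*23 + 12 = 35, q_3 = 1*2 + 1 = 3.
Check: 35^2 - 136*3^2 = 1225 - 1224 = 1, so (x, y) = (35, 3) solves the equation, and by the theorem it is the least positive solution.

(x, y) = (35, 3)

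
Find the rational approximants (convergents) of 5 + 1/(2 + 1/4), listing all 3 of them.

5/1, 11/2, 49/9

Using the convergent recurrence p_i = a_i*p_{i-1} + p_{i-2}, q_i = a_i*q_{i-1} + q_{i-2} with p_{-2}=0, p_{-1}=1, q_{-2}=1, q_{-1}=0:
  i=0: a_0=5, p_0 = 5*1 + 0 = 5, q_0 = 5*0 + 1 = 1.
  i=1: a_1=2, p_1 = 2*5 + 1 = 11, q_1 = 2*1 + 0 = 2.
  i=2: a_2=4, p_2 = 4*11 + 5 = 49, q_2 = 4*2 + 1 = 9.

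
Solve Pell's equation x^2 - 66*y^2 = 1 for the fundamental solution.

(x, y) = (65, 8)

First expand sqrt(66) as a continued fraction. With x_i = (sqrt(66) + m_i)/d_i and (m_0, d_0) = (0, 1): a_0 = floor(sqrt(66)) = 8, since 8^2 = 64 <= 66 < 81 = 9^2.
Iterate m_{i+1} = d_i*a_i - m_i, d_{i+1} = (66 - m_{i+1}^2)/d_i, a_{i+1} = floor((a_0 + m_{i+1})/d_{i+1}):
  m_1 = 1*8 - 0 = 8, d_1 = (66 - 8^2)/1 = 2/1 = 2, a_1 = floor((8 + 8)/2) = 8.
  m_2 = 2*8 - 8 = 8, d_2 = (66 - 8^2)/2 = 2/2 = 1, a_2 = floor((8 + 8)/1) = 16.
  m_3 = 1*16 - 8 = 8, d_3 = (66 - 8^2)/1 = 2/1 = 2: (m_3, d_3) = (m_1, d_1) = (8, 2), so from here the quotients repeat a_1, a_2; the period length is 2.
So sqrt(66) = [8; (8, 16)] with period length k = 2.
k is even, so the fundamental solution of x^2 - 66y^2 = 1 is (p_{k-1}, q_{k-1}) = (p_1, q_1); compute convergents through index 1.
Convergents (p_i = a_i*p_{i-1} + p_{i-2}, q_i = a_i*q_{i-1} + q_{i-2} with p_{-2}=0, p_{-1}=1, q_{-2}=1, q_{-1}=0):
  i=0: a_0=8, p_0 = 8*1 + 0 = 8, q_0 = 8*0 + 1 = 1.
  i=1: a_1=8, p_1 = 8*8 + 1 = 65, q_1 = 8*1 + 0 = 8.
Check: 65^2 - 66*8^2 = 4225 - 4224 = 1, so (x, y) = (65, 8) solves the equation, and by the theorem it is the least positive solution.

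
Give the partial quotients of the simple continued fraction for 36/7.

Run the Euclidean algorithm on 36 and 7; the successive quotients are the partial quotients a_0, a_1, ... (each step inverts the fractional part left over by the previous one):
  36 = 5*7 + 1, so a_0 = 5.
  7 = 7*1 + 0, so a_1 = 7.
The remainder reaches 0 after 2 divisions, so the expansion has 2 partial quotients, read off in order.

[5; 7]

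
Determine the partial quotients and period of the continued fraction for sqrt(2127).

[46; (8, 2, 1, 2, 30, 2, 1, 2, 8, 92)]

Write x_i = (sqrt(2127) + m_i)/d_i with (m_0, d_0) = (0, 1). a_0 = floor(sqrt(2127)) = 46, since 46^2 = 2116 <= 2127 < 2209 = 47^2.
Iterate m_{i+1} = d_i*a_i - m_i, d_{i+1} = (2127 - m_{i+1}^2)/d_i, a_{i+1} = floor((a_0 + m_{i+1})/d_{i+1}):
  m_1 = 1*46 - 0 = 46, d_1 = (2127 - 46^2)/1 = 11/1 = 11, a_1 = floor((46 + 46)/11) = 8.
  m_2 = 11*8 - 46 = 42, d_2 = (2127 - 42^2)/11 = 363/11 = 33, a_2 = floor((46 + 42)/33) = 2.
  m_3 = 33*2 - 42 = 24, d_3 = (2127 - 24^2)/33 = 1551/33 = 47, a_3 = floor((46 + 24)/47) = 1.
  m_4 = 47*1 - 24 = 23, d_4 = (2127 - 23^2)/47 = 1598/47 = 34, a_4 = floor((46 + 23)/34) = 2.
  m_5 = 34*2 - 23 = 45, d_5 = (2127 - 45^2)/34 = 102/34 = 3, a_5 = floor((46 + 45)/3) = 30.
  m_6 = 3*30 - 45 = 45, d_6 = (2127 - 45^2)/3 = 102/3 = 34, a_6 = floor((46 + 45)/34) = 2.
  m_7 = 34*2 - 45 = 23, d_7 = (2127 - 23^2)/34 = 1598/34 = 47, a_7 = floor((46 + 23)/47) = 1.
  m_8 = 47*1 - 23 = 24, d_8 = (2127 - 24^2)/47 = 1551/47 = 33, a_8 = floor((46 + 24)/33) = 2.
  m_9 = 33*2 - 24 = 42, d_9 = (2127 - 42^2)/33 = 363/33 = 11, a_9 = floor((46 + 42)/11) = 8.
  m_10 = 11*8 - 42 = 46, d_10 = (2127 - 46^2)/11 = 11/11 = 1, a_10 = floor((46 + 46)/1) = 92.
  m_11 = 1*92 - 46 = 46, d_11 = (2127 - 46^2)/1 = 11/1 = 11: (m_11, d_11) = (m_1, d_1) = (46, 11), so from here the quotients repeat a_1, ..., a_10; the period length is 10.
Hence the expansion of sqrt(2127) is a_0 = 46 followed by the repeating block 8, 2, 1, 2, 30, 2, 1, 2, 8, 92 (period 10).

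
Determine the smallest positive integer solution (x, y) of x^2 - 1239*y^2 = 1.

(x, y) = (176, 5)

First expand sqrt(1239) as a continued fraction. With x_i = (sqrt(1239) + m_i)/d_i and (m_0, d_0) = (0, 1): a_0 = floor(sqrt(1239)) = 35, since 35^2 = 1225 <= 1239 < 1296 = 36^2.
Iterate m_{i+1} = d_i*a_i - m_i, d_{i+1} = (1239 - m_{i+1}^2)/d_i, a_{i+1} = floor((a_0 + m_{i+1})/d_{i+1}):
  m_1 = 1*35 - 0 = 35, d_1 = (1239 - 35^2)/1 = 14/1 = 14, a_1 = floor((35 + 35)/14) = 5.
  m_2 = 14*5 - 35 = 35, d_2 = (1239 - 35^2)/14 = 14/14 = 1, a_2 = floor((35 + 35)/1) = 70.
  m_3 = 1*70 - 35 = 35, d_3 = (1239 - 35^2)/1 = 14/1 = 14: (m_3, d_3) = (m_1, d_1) = (35, 14), so from here the quotients repeat a_1, a_2; the period length is 2.
So sqrt(1239) = [35; (5, 70)] with period length k = 2.
k is even, so the fundamental solution of x^2 - 1239y^2 = 1 is (p_{k-1}, q_{k-1}) = (p_1, q_1); compute convergents through index 1.
Convergents (p_i = a_i*p_{i-1} + p_{i-2}, q_i = a_i*q_{i-1} + q_{i-2} with p_{-2}=0, p_{-1}=1, q_{-2}=1, q_{-1}=0):
  i=0: a_0=35, p_0 = 35*1 + 0 = 35, q_0 = 35*0 + 1 = 1.
  i=1: a_1=5, p_1 = 5*35 + 1 = 176, q_1 = 5*1 + 0 = 5.
Check: 176^2 - 1239*5^2 = 30976 - 30975 = 1, so (x, y) = (176, 5) solves the equation, and by the theorem it is the least positive solution.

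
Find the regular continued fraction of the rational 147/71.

Run the Euclidean algorithm on 147 and 71; the successive quotients are the partial quotients a_0, a_1, ... (each step inverts the fractional part left over by the previous one):
  147 = 2*71 + 5, so a_0 = 2.
  71 = 14*5 + 1, so a_1 = 14.
  5 = 5*1 + 0, so a_2 = 5.
The remainder reaches 0 after 3 divisions, so the expansion has 3 partial quotients, read off in order.

[2; 14, 5]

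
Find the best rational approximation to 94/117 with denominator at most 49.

37/46

Expand x = 94/117 as a continued fraction with the Euclidean algorithm:
  94 = 0*117 + 94, so a_0 = 0.
  117 = 1*94 + 23, so a_1 = 1.
  94 = 4*23 + 2, so a_2 = 4.
  23 = 11*2 + 1, so a_3 = 11.
  2 = 2*1 + 0, so a_4 = 2.
so x = [0; 1, 4, 11, 2].
Convergents (p_i = a_i*p_{i-1} + p_{i-2}, q_i = a_i*q_{i-1} + q_{i-2} with p_{-2}=0, p_{-1}=1, q_{-2}=1, q_{-1}=0), until the denominator exceeds 49:
  i=0: a_0=0, p_0 = 0*1 + 0 = 0, q_0 = 0*0 + 1 = 1.
  i=1: a_1=1, p_1 = 1*0 + 1 = 1, q_1 = 1*1 + 0 = 1.
  i=2: a_2=4, p_2 = 4*1 + 0 = 4, q_2 = 4*1 + 1 = 5.
  i=3: a_3=11, p_3 = 11*4 + 1 = 45, q_3 = 11*5 + 1 = 56.
q_3 = 56 > 49, so the last convergent with denominator <= 49 is p_2/q_2 = 4/5.
The closest fraction with denominator <= 49 is either p_2/q_2 or the intermediate fraction (k*p_2 + p_1)/(k*q_2 + q_1) with the largest k >= 1 whose denominator stays <= 49; these approach x as k grows, and every other convergent or intermediate fraction in range is farther away.
Largest k: floor((49 - q_1)/q_2) = floor((49 - 1)/5) = 9.
That gives (9*4 + 1)/(9*5 + 1) = 37/46.
Compare the errors: |x - 4/5| = |94*5 - 4*117|/(117*5) = 2/585, and |x - 37/46| = |94*46 - 37*117|/(117*46) = 5/5382.
Cross-multiplying, 5*585 = 2925 < 10764 = 2*5382, so 5/5382 is smaller: the intermediate fraction 37/46 is closer to x than 4/5.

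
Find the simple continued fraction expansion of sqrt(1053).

[32; (2, 4, 2, 64)]

Write x_i = (sqrt(1053) + m_i)/d_i with (m_0, d_0) = (0, 1). a_0 = floor(sqrt(1053)) = 32, since 32^2 = 1024 <= 1053 < 1089 = 33^2.
Iterate m_{i+1} = d_i*a_i - m_i, d_{i+1} = (1053 - m_{i+1}^2)/d_i, a_{i+1} = floor((a_0 + m_{i+1})/d_{i+1}):
  m_1 = 1*32 - 0 = 32, d_1 = (1053 - 32^2)/1 = 29/1 = 29, a_1 = floor((32 + 32)/29) = 2.
  m_2 = 29*2 - 32 = 26, d_2 = (1053 - 26^2)/29 = 377/29 = 13, a_2 = floor((32 + 26)/13) = 4.
  m_3 = 13*4 - 26 = 26, d_3 = (1053 - 26^2)/13 = 377/13 = 29, a_3 = floor((32 + 26)/29) = 2.
  m_4 = 29*2 - 26 = 32, d_4 = (1053 - 32^2)/29 = 29/29 = 1, a_4 = floor((32 + 32)/1) = 64.
  m_5 = 1*64 - 32 = 32, d_5 = (1053 - 32^2)/1 = 29/1 = 29: (m_5, d_5) = (m_1, d_1) = (32, 29), so from here the quotients repeat a_1, ..., a_4; the period length is 4.
Hence the expansion of sqrt(1053) is a_0 = 32 followed by the repeating block 2, 4, 2, 64 (period 4).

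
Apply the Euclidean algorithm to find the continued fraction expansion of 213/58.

[3; 1, 2, 19]

Run the Euclidean algorithm on 213 and 58; the successive quotients are the partial quotients a_0, a_1, ... (each step inverts the fractional part left over by the previous one):
  213 = 3*58 + 39, so a_0 = 3.
  58 = 1*39 + 19, so a_1 = 1.
  39 = 2*19 + 1, so a_2 = 2.
  19 = 19*1 + 0, so a_3 = 19.
The remainder reaches 0 after 4 divisions, so the expansion has 4 partial quotients, read off in order.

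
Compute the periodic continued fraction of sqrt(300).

Write x_i = (sqrt(300) + m_i)/d_i with (m_0, d_0) = (0, 1). a_0 = floor(sqrt(300)) = 17, since 17^2 = 289 <= 300 < 324 = 18^2.
Iterate m_{i+1} = d_i*a_i - m_i, d_{i+1} = (300 - m_{i+1}^2)/d_i, a_{i+1} = floor((a_0 + m_{i+1})/d_{i+1}):
  m_1 = 1*17 - 0 = 17, d_1 = (300 - 17^2)/1 = 11/1 = 11, a_1 = floor((17 + 17)/11) = 3.
  m_2 = 11*3 - 17 = 16, d_2 = (300 - 16^2)/11 = 44/11 = 4, a_2 = floor((17 + 16)/4) = 8.
  m_3 = 4*8 - 16 = 16, d_3 = (300 - 16^2)/4 = 44/4 = 11, a_3 = floor((17 + 16)/11) = 3.
  m_4 = 11*3 - 16 = 17, d_4 = (300 - 17^2)/11 = 11/11 = 1, a_4 = floor((17 + 17)/1) = 34.
  m_5 = 1*34 - 17 = 17, d_5 = (300 - 17^2)/1 = 11/1 = 11: (m_5, d_5) = (m_1, d_1) = (17, 11), so from here the quotients repeat a_1, ..., a_4; the period length is 4.
Hence the expansion of sqrt(300) is a_0 = 17 followed by the repeating block 3, 8, 3, 34 (period 4).

[17; (3, 8, 3, 34)]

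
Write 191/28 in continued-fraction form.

Run the Euclidean algorithm on 191 and 28; the successive quotients are the partial quotients a_0, a_1, ... (each step inverts the fractional part left over by the previous one):
  191 = 6*28 + 23, so a_0 = 6.
  28 = 1*23 + 5, so a_1 = 1.
  23 = 4*5 + 3, so a_2 = 4.
  5 = 1*3 + 2, so a_3 = 1.
  3 = 1*2 + 1, so a_4 = 1.
  2 = 2*1 + 0, so a_5 = 2.
The remainder reaches 0 after 6 divisions, so the expansion has 6 partial quotients, read off in order.

[6; 1, 4, 1, 1, 2]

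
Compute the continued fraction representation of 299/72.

Run the Euclidean algorithm on 299 and 72; the successive quotients are the partial quotients a_0, a_1, ... (each step inverts the fractional part left over by the previous one):
  299 = 4*72 + 11, so a_0 = 4.
  72 = 6*11 + 6, so a_1 = 6.
  11 = 1*6 + 5, so a_2 = 1.
  6 = 1*5 + 1, so a_3 = 1.
  5 = 5*1 + 0, so a_4 = 5.
The remainder reaches 0 after 5 divisions, so the expansion has 5 partial quotients, read off in order.

[4; 6, 1, 1, 5]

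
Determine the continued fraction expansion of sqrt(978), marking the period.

Write x_i = (sqrt(978) + m_i)/d_i with (m_0, d_0) = (0, 1). a_0 = floor(sqrt(978)) = 31, since 31^2 = 961 <= 978 < 1024 = 32^2.
Iterate m_{i+1} = d_i*a_i - m_i, d_{i+1} = (978 - m_{i+1}^2)/d_i, a_{i+1} = floor((a_0 + m_{i+1})/d_{i+1}):
  m_1 = 1*31 - 0 = 31, d_1 = (978 - 31^2)/1 = 17/1 = 17, a_1 = floor((31 + 31)/17) = 3.
  m_2 = 17*3 - 31 = 20, d_2 = (978 - 20^2)/17 = 578/17 = 34, a_2 = floor((31 + 20)/34) = 1.
  m_3 = 34*1 - 20 = 14, d_3 = (978 - 14^2)/34 = 782/34 = 23, a_3 = floor((31 + 14)/23) = 1.
  m_4 = 23*1 - 14 = 9, d_4 = (978 - 9^2)/23 = 897/23 = 39, a_4 = floor((31 + 9)/39) = 1.
  m_5 = 39*1 - 9 = 30, d_5 = (978 - 30^2)/39 = 78/39 = 2, a_5 = floor((31 + 30)/2) = 30.
  m_6 = 2*30 - 30 = 30, d_6 = (978 - 30^2)/2 = 78/2 = 39, a_6 = floor((31 + 30)/39) = 1.
  m_7 = 39*1 - 30 = 9, d_7 = (978 - 9^2)/39 = 897/39 = 23, a_7 = floor((31 + 9)/23) = 1.
  m_8 = 23*1 - 9 = 14, d_8 = (978 - 14^2)/23 = 782/23 = 34, a_8 = floor((31 + 14)/34) = 1.
  m_9 = 34*1 - 14 = 20, d_9 = (978 - 20^2)/34 = 578/34 = 17, a_9 = floor((31 + 20)/17) = 3.
  m_10 = 17*3 - 20 = 31, d_10 = (978 - 31^2)/17 = 17/17 = 1, a_10 = floor((31 + 31)/1) = 62.
  m_11 = 1*62 - 31 = 31, d_11 = (978 - 31^2)/1 = 17/1 = 17: (m_11, d_11) = (m_1, d_1) = (31, 17), so from here the quotients repeat a_1, ..., a_10; the period length is 10.
Hence the expansion of sqrt(978) is a_0 = 31 followed by the repeating block 3, 1, 1, 1, 30, 1, 1, 1, 3, 62 (period 10).

[31; (3, 1, 1, 1, 30, 1, 1, 1, 3, 62)]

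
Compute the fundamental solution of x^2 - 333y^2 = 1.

First expand sqrt(333) as a continued fraction. With x_i = (sqrt(333) + m_i)/d_i and (m_0, d_0) = (0, 1): a_0 = floor(sqrt(333)) = 18, since 18^2 = 324 <= 333 < 361 = 19^2.
Iterate m_{i+1} = d_i*a_i - m_i, d_{i+1} = (333 - m_{i+1}^2)/d_i, a_{i+1} = floor((a_0 + m_{i+1})/d_{i+1}):
  m_1 = 1*18 - 0 = 18, d_1 = (333 - 18^2)/1 = 9/1 = 9, a_1 = floor((18 + 18)/9) = 4.
  m_2 = 9*4 - 18 = 18, d_2 = (333 - 18^2)/9 = 9/9 = 1, a_2 = floor((18 + 18)/1) = 36.
  m_3 = 1*36 - 18 = 18, d_3 = (333 - 18^2)/1 = 9/1 = 9: (m_3, d_3) = (m_1, d_1) = (18, 9), so from here the quotients repeat a_1, a_2; the period length is 2.
So sqrt(333) = [18; (4, 36)] with period length k = 2.
k is even, so the fundamental solution of x^2 - 333y^2 = 1 is (p_{k-1}, q_{k-1}) = (p_1, q_1); compute convergents through index 1.
Convergents (p_i = a_i*p_{i-1} + p_{i-2}, q_i = a_i*q_{i-1} + q_{i-2} with p_{-2}=0, p_{-1}=1, q_{-2}=1, q_{-1}=0):
  i=0: a_0=18, p_0 = 18*1 + 0 = 18, q_0 = 18*0 + 1 = 1.
  i=1: a_1=4, p_1 = 4*18 + 1 = 73, q_1 = 4*1 + 0 = 4.
Check: 73^2 - 333*4^2 = 5329 - 5328 = 1, so (x, y) = (73, 4) solves the equation, and by the theorem it is the least positive solution.

(x, y) = (73, 4)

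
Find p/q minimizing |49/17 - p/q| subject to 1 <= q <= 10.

Expand x = 49/17 as a continued fraction with the Euclidean algorithm:
  49 = 2*17 + 15, so a_0 = 2.
  17 = 1*15 + 2, so a_1 = 1.
  15 = 7*2 + 1, so a_2 = 7.
  2 = 2*1 + 0, so a_3 = 2.
so x = [2; 1, 7, 2].
Convergents (p_i = a_i*p_{i-1} + p_{i-2}, q_i = a_i*q_{i-1} + q_{i-2} with p_{-2}=0, p_{-1}=1, q_{-2}=1, q_{-1}=0), until the denominator exceeds 10:
  i=0: a_0=2, p_0 = 2*1 + 0 = 2, q_0 = 2*0 + 1 = 1.
  i=1: a_1=1, p_1 = 1*2 + 1 = 3, q_1 = 1*1 + 0 = 1.
  i=2: a_2=7, p_2 = 7*3 + 2 = 23, q_2 = 7*1 + 1 = 8.
  i=3: a_3=2, p_3 = 2*23 + 3 = 49, q_3 = 2*8 + 1 = 17.
q_3 = 17 > 10, so the last convergent with denominator <= 10 is p_2/q_2 = 23/8.
The closest fraction with denominator <= 10 is either p_2/q_2 or the intermediate fraction (k*p_2 + p_1)/(k*q_2 + q_1) with the largest k >= 1 whose denominator stays <= 10; these approach x as k grows, and every other convergent or intermediate fraction in range is farther away.
Largest k: floor((10 - q_1)/q_2) = floor((10 - 1)/8) = 1.
That gives (1*23 + 3)/(1*8 + 1) = 26/9.
Compare the errors: |x - 23/8| = |49*8 - 23*17|/(17*8) = 1/136, and |x - 26/9| = |49*9 - 26*17|/(17*9) = 1/153.
Cross-multiplying, 1*136 = 136 < 153 = 1*153, so 1/153 is smaller: the intermediate fraction 26/9 is closer to x than 23/8.

26/9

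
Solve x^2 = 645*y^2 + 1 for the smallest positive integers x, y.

First expand sqrt(645) as a continued fraction. With x_i = (sqrt(645) + m_i)/d_i and (m_0, d_0) = (0, 1): a_0 = floor(sqrt(645)) = 25, since 25^2 = 625 <= 645 < 676 = 26^2.
Iterate m_{i+1} = d_i*a_i - m_i, d_{i+1} = (645 - m_{i+1}^2)/d_i, a_{i+1} = floor((a_0 + m_{i+1})/d_{i+1}):
  m_1 = 1*25 - 0 = 25, d_1 = (645 - 25^2)/1 = 20/1 = 20, a_1 = floor((25 + 25)/20) = 2.
  m_2 = 20*2 - 25 = 15, d_2 = (645 - 15^2)/20 = 420/20 = 21, a_2 = floor((25 + 15)/21) = 1.
  m_3 = 21*1 - 15 = 6, d_3 = (645 - 6^2)/21 = 609/21 = 29, a_3 = floor((25 + 6)/29) = 1.
  m_4 = 29*1 - 6 = 23, d_4 = (645 - 23^2)/29 = 116/29 = 4, a_4 = floor((25 + 23)/4) = 12.
  m_5 = 4*12 - 23 = 25, d_5 = (645 - 25^2)/4 = 20/4 = 5, a_5 = floor((25 + 25)/5) = 10.
  m_6 = 5*10 - 25 = 25, d_6 = (645 - 25^2)/5 = 20/5 = 4, a_6 = floor((25 + 25)/4) = 12.
  m_7 = 4*12 - 25 = 23, d_7 = (645 - 23^2)/4 = 116/4 = 29, a_7 = floor((25 + 23)/29) = 1.
  m_8 = 29*1 - 23 = 6, d_8 = (645 - 6^2)/29 = 609/29 = 21, a_8 = floor((25 + 6)/21) = 1.
  m_9 = 21*1 - 6 = 15, d_9 = (645 - 15^2)/21 = 420/21 = 20, a_9 = floor((25 + 15)/20) = 2.
  m_10 = 20*2 - 15 = 25, d_10 = (645 - 25^2)/20 = 20/20 = 1, a_10 = floor((25 + 25)/1) = 50.
  m_11 = 1*50 - 25 = 25, d_11 = (645 - 25^2)/1 = 20/1 = 20: (m_11, d_11) = (m_1, d_1) = (25, 20), so from here the quotients repeat a_1, ..., a_10; the period length is 10.
So sqrt(645) = [25; (2, 1, 1, 12, 10, 12, 1, 1, 2, 50)] with period length k = 10.
k is even, so the fundamental solution of x^2 - 645y^2 = 1 is (p_{k-1}, q_{k-1}) = (p_9, q_9); compute convergents through index 9.
Convergents (p_i = a_i*p_{i-1} + p_{i-2}, q_i = a_i*q_{i-1} + q_{i-2} with p_{-2}=0, p_{-1}=1, q_{-2}=1, q_{-1}=0):
  i=0: a_0=25, p_0 = 25*1 + 0 = 25, q_0 = 25*0 + 1 = 1.
  i=1: a_1=2, p_1 = 2*25 + 1 = 51, q_1 = 2*1 + 0 = 2.
  i=2: a_2=1, p_2 = 1*51 + 25 = 76, q_2 = 1*2 + 1 = 3.
  i=3: a_3=1, p_3 = 1*76 + 51 = 127, q_3 = 1*3 + 2 = 5.
  i=4: a_4=12, p_4 = 12*127 + 76 = 1600, q_4 = 12*5 + 3 = 63.
  i=5: a_5=10, p_5 = 10*1600 + 127 = 16127, q_5 = 10*63 + 5 = 635.
  i=6: a_6=12, p_6 = 12*16127 + 1600 = 195124, q_6 = 12*635 + 63 = 7683.
  i=7: a_7=1, p_7 = 1*195124 + 16127 = 211251, q_7 = 1*7683 + 635 = 8318.
  i=8: a_8=1, p_8 = 1*211251 + 195124 = 406375, q_8 = 1*8318 + 7683 = 16001.
  i=9: a_9=2, p_9 = 2*406375 + 211251 = 1024001, q_9 = 2*16001 + 8318 = 40320.
Check: 1024001^2 - 645*40320^2 = 1048578048001 - 1048578048000 = 1, so (x, y) = (1024001, 40320) solves the equation, and by the theorem it is the least positive solution.

(x, y) = (1024001, 40320)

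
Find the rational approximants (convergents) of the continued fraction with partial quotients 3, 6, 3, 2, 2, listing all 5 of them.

Using the convergent recurrence p_i = a_i*p_{i-1} + p_{i-2}, q_i = a_i*q_{i-1} + q_{i-2} with p_{-2}=0, p_{-1}=1, q_{-2}=1, q_{-1}=0:
  i=0: a_0=3, p_0 = 3*1 + 0 = 3, q_0 = 3*0 + 1 = 1.
  i=1: a_1=6, p_1 = 6*3 + 1 = 19, q_1 = 6*1 + 0 = 6.
  i=2: a_2=3, p_2 = 3*19 + 3 = 60, q_2 = 3*6 + 1 = 19.
  i=3: a_3=2, p_3 = 2*60 + 19 = 139, q_3 = 2*19 + 6 = 44.
  i=4: a_4=2, p_4 = 2*139 + 60 = 338, q_4 = 2*44 + 19 = 107.

3/1, 19/6, 60/19, 139/44, 338/107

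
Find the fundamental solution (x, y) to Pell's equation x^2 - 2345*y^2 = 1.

First expand sqrt(2345) as a continued fraction. With x_i = (sqrt(2345) + m_i)/d_i and (m_0, d_0) = (0, 1): a_0 = floor(sqrt(2345)) = 48, since 48^2 = 2304 <= 2345 < 2401 = 49^2.
Iterate m_{i+1} = d_i*a_i - m_i, d_{i+1} = (2345 - m_{i+1}^2)/d_i, a_{i+1} = floor((a_0 + m_{i+1})/d_{i+1}):
  m_1 = 1*48 - 0 = 48, d_1 = (2345 - 48^2)/1 = 41/1 = 41, a_1 = floor((48 + 48)/41) = 2.
  m_2 = 41*2 - 48 = 34, d_2 = (2345 - 34^2)/41 = 1189/41 = 29, a_2 = floor((48 + 34)/29) = 2.
  m_3 = 29*2 - 34 = 24, d_3 = (2345 - 24^2)/29 = 1769/29 = 61, a_3 = floor((48 + 24)/61) = 1.
  m_4 = 61*1 - 24 = 37, d_4 = (2345 - 37^2)/61 = 976/61 = 16, a_4 = floor((48 + 37)/16) = 5.
  m_5 = 16*5 - 37 = 43, d_5 = (2345 - 43^2)/16 = 496/16 = 31, a_5 = floor((48 + 43)/31) = 2.
  m_6 = 31*2 - 43 = 19, d_6 = (2345 - 19^2)/31 = 1984/31 = 64, a_6 = floor((48 + 19)/64) = 1.
  m_7 = 64*1 - 19 = 45, d_7 = (2345 - 45^2)/64 = 320/64 = 5, a_7 = floor((48 + 45)/5) = 18.
  m_8 = 5*18 - 45 = 45, d_8 = (2345 - 45^2)/5 = 320/5 = 64, a_8 = floor((48 + 45)/64) = 1.
  m_9 = 64*1 - 45 = 19, d_9 = (2345 - 19^2)/64 = 1984/64 = 31, a_9 = floor((48 + 19)/31) = 2.
  m_10 = 31*2 - 19 = 43, d_10 = (2345 - 43^2)/31 = 496/31 = 16, a_10 = floor((48 + 43)/16) = 5.
  m_11 = 16*5 - 43 = 37, d_11 = (2345 - 37^2)/16 = 976/16 = 61, a_11 = floor((48 + 37)/61) = 1.
  m_12 = 61*1 - 37 = 24, d_12 = (2345 - 24^2)/61 = 1769/61 = 29, a_12 = floor((48 + 24)/29) = 2.
  m_13 = 29*2 - 24 = 34, d_13 = (2345 - 34^2)/29 = 1189/29 = 41, a_13 = floor((48 + 34)/41) = 2.
  m_14 = 41*2 - 34 = 48, d_14 = (2345 - 48^2)/41 = 41/41 = 1, a_14 = floor((48 + 48)/1) = 96.
  m_15 = 1*96 - 48 = 48, d_15 = (2345 - 48^2)/1 = 41/1 = 41: (m_15, d_15) = (m_1, d_1) = (48, 41), so from here the quotients repeat a_1, ..., a_14; the period length is 14.
So sqrt(2345) = [48; (2, 2, 1, 5, 2, 1, 18, 1, 2, 5, 1, 2, 2, 96)] with period length k = 14.
k is even, so the fundamental solution of x^2 - 2345y^2 = 1 is (p_{k-1}, q_{k-1}) = (p_13, q_13); compute convergents through index 13.
Convergents (p_i = a_i*p_{i-1} + p_{i-2}, q_i = a_i*q_{i-1} + q_{i-2} with p_{-2}=0, p_{-1}=1, q_{-2}=1, q_{-1}=0):
  i=0: a_0=48, p_0 = 48*1 + 0 = 48, q_0 = 48*0 + 1 = 1.
  i=1: a_1=2, p_1 = 2*48 + 1 = 97, q_1 = 2*1 + 0 = 2.
  i=2: a_2=2, p_2 = 2*97 + 48 = 242, q_2 = 2*2 + 1 = 5.
  i=3: a_3=1, p_3 = 1*242 + 97 = 339, q_3 = 1*5 + 2 = 7.
  i=4: a_4=5, p_4 = 5*339 + 242 = 1937, q_4 = 5*7 + 5 = 40.
  i=5: a_5=2, p_5 = 2*1937 + 339 = 4213, q_5 = 2*40 + 7 = 87.
  i=6: a_6=1, p_6 = 1*4213 + 1937 = 6150, q_6 = 1*87 + 40 = 127.
  i=7: a_7=18, p_7 = 18*6150 + 4213 = 114913, q_7 = 18*127 + 87 = 2373.
  i=8: a_8=1, p_8 = 1*114913 + 6150 = 121063, q_8 = 1*2373 + 127 = 2500.
  i=9: a_9=2, p_9 = 2*121063 + 114913 = 357039, q_9 = 2*2500 + 2373 = 7373.
  i=10: a_10=5, p_10 = 5*357039 + 121063 = 1906258, q_10 = 5*7373 + 2500 = 39365.
  i=11: a_11=1, p_11 = 1*1906258 + 357039 = 2263297, q_11 = 1*39365 + 7373 = 46738.
  i=12: a_12=2, p_12 = 2*2263297 + 1906258 = 6432852, q_12 = 2*46738 + 39365 = 132841.
  i=13: a_13=2, p_13 = 2*6432852 + 2263297 = 15129001, q_13 = 2*132841 + 46738 = 312420.
Check: 15129001^2 - 2345*312420^2 = 228886671258001 - 228886671258000 = 1, so (x, y) = (15129001, 312420) solves the equation, and by the theorem it is the least positive solution.

(x, y) = (15129001, 312420)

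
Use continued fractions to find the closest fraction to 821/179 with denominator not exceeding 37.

133/29

Expand x = 821/179 as a continued fraction with the Euclidean algorithm:
  821 = 4*179 + 105, so a_0 = 4.
  179 = 1*105 + 74, so a_1 = 1.
  105 = 1*74 + 31, so a_2 = 1.
  74 = 2*31 + 12, so a_3 = 2.
  31 = 2*12 + 7, so a_4 = 2.
  12 = 1*7 + 5, so a_5 = 1.
  7 = 1*5 + 2, so a_6 = 1.
  5 = 2*2 + 1, so a_7 = 2.
  2 = 2*1 + 0, so a_8 = 2.
so x = [4; 1, 1, 2, 2, 1, 1, 2, 2].
Convergents (p_i = a_i*p_{i-1} + p_{i-2}, q_i = a_i*q_{i-1} + q_{i-2} with p_{-2}=0, p_{-1}=1, q_{-2}=1, q_{-1}=0), until the denominator exceeds 37:
  i=0: a_0=4, p_0 = 4*1 + 0 = 4, q_0 = 4*0 + 1 = 1.
  i=1: a_1=1, p_1 = 1*4 + 1 = 5, q_1 = 1*1 + 0 = 1.
  i=2: a_2=1, p_2 = 1*5 + 4 = 9, q_2 = 1*1 + 1 = 2.
  i=3: a_3=2, p_3 = 2*9 + 5 = 23, q_3 = 2*2 + 1 = 5.
  i=4: a_4=2, p_4 = 2*23 + 9 = 55, q_4 = 2*5 + 2 = 12.
  i=5: a_5=1, p_5 = 1*55 + 23 = 78, q_5 = 1*12 + 5 = 17.
  i=6: a_6=1, p_6 = 1*78 + 55 = 133, q_6 = 1*17 + 12 = 29.
  i=7: a_7=2, p_7 = 2*133 + 78 = 344, q_7 = 2*29 + 17 = 75.
q_7 = 75 > 37, so the last convergent with denominator <= 37 is p_6/q_6 = 133/29.
The closest fraction with denominator <= 37 is either p_6/q_6 or the intermediate fraction (k*p_6 + p_5)/(k*q_6 + q_5) with the largest k >= 1 whose denominator stays <= 37; these approach x as k grows, and every other convergent or intermediate fraction in range is farther away.
Largest k: floor((37 - q_5)/q_6) = floor((37 - 17)/29) = 0.
Since k = 0, no intermediate fraction beyond p_6/q_6 has denominator <= 37, so the convergent 133/29 is the closest (its error is |821*29 - 133*179|/(179*29) = 2/5191).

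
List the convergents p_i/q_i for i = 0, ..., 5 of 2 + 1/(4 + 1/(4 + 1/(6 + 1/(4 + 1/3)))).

2/1, 9/4, 38/17, 237/106, 986/441, 3195/1429

Using the convergent recurrence p_i = a_i*p_{i-1} + p_{i-2}, q_i = a_i*q_{i-1} + q_{i-2} with p_{-2}=0, p_{-1}=1, q_{-2}=1, q_{-1}=0:
  i=0: a_0=2, p_0 = 2*1 + 0 = 2, q_0 = 2*0 + 1 = 1.
  i=1: a_1=4, p_1 = 4*2 + 1 = 9, q_1 = 4*1 + 0 = 4.
  i=2: a_2=4, p_2 = 4*9 + 2 = 38, q_2 = 4*4 + 1 = 17.
  i=3: a_3=6, p_3 = 6*38 + 9 = 237, q_3 = 6*17 + 4 = 106.
  i=4: a_4=4, p_4 = 4*237 + 38 = 986, q_4 = 4*106 + 17 = 441.
  i=5: a_5=3, p_5 = 3*986 + 237 = 3195, q_5 = 3*441 + 106 = 1429.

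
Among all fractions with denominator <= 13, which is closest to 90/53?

17/10

Expand x = 90/53 as a continued fraction with the Euclidean algorithm:
  90 = 1*53 + 37, so a_0 = 1.
  53 = 1*37 + 16, so a_1 = 1.
  37 = 2*16 + 5, so a_2 = 2.
  16 = 3*5 + 1, so a_3 = 3.
  5 = 5*1 + 0, so a_4 = 5.
so x = [1; 1, 2, 3, 5].
Convergents (p_i = a_i*p_{i-1} + p_{i-2}, q_i = a_i*q_{i-1} + q_{i-2} with p_{-2}=0, p_{-1}=1, q_{-2}=1, q_{-1}=0), until the denominator exceeds 13:
  i=0: a_0=1, p_0 = 1*1 + 0 = 1, q_0 = 1*0 + 1 = 1.
  i=1: a_1=1, p_1 = 1*1 + 1 = 2, q_1 = 1*1 + 0 = 1.
  i=2: a_2=2, p_2 = 2*2 + 1 = 5, q_2 = 2*1 + 1 = 3.
  i=3: a_3=3, p_3 = 3*5 + 2 = 17, q_3 = 3*3 + 1 = 10.
  i=4: a_4=5, p_4 = 5*17 + 5 = 90, q_4 = 5*10 + 3 = 53.
q_4 = 53 > 13, so the last convergent with denominator <= 13 is p_3/q_3 = 17/10.
The closest fraction with denominator <= 13 is either p_3/q_3 or the intermediate fraction (k*p_3 + p_2)/(k*q_3 + q_2) with the largest k >= 1 whose denominator stays <= 13; these approach x as k grows, and every other convergent or intermediate fraction in range is farther away.
Largest k: floor((13 - q_2)/q_3) = floor((13 - 3)/10) = 1.
That gives (1*17 + 5)/(1*10 + 3) = 22/13.
Compare the errors: |x - 17/10| = |90*10 - 17*53|/(53*10) = 1/530, and |x - 22/13| = |90*13 - 22*53|/(53*13) = 4/689.
Cross-multiplying, 1*689 = 689 < 2120 = 4*530, so 1/530 is smaller: the convergent 17/10 is closer to x than 22/13.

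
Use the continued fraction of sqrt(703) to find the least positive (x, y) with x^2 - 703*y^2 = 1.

(x, y) = (1159172, 43719)

First expand sqrt(703) as a continued fraction. With x_i = (sqrt(703) + m_i)/d_i and (m_0, d_0) = (0, 1): a_0 = floor(sqrt(703)) = 26, since 26^2 = 676 <= 703 < 729 = 27^2.
Iterate m_{i+1} = d_i*a_i - m_i, d_{i+1} = (703 - m_{i+1}^2)/d_i, a_{i+1} = floor((a_0 + m_{i+1})/d_{i+1}):
  m_1 = 1*26 - 0 = 26, d_1 = (703 - 26^2)/1 = 27/1 = 27, a_1 = floor((26 + 26)/27) = 1.
  m_2 = 27*1 - 26 = 1, d_2 = (703 - 1^2)/27 = 702/27 = 26, a_2 = floor((26 + 1)/26) = 1.
  m_3 = 26*1 - 1 = 25, d_3 = (703 - 25^2)/26 = 78/26 = 3, a_3 = floor((26 + 25)/3) = 17.
  m_4 = 3*17 - 25 = 26, d_4 = (703 - 26^2)/3 = 27/3 = 9, a_4 = floor((26 + 26)/9) = 5.
  m_5 = 9*5 - 26 = 19, d_5 = (703 - 19^2)/9 = 342/9 = 38, a_5 = floor((26 + 19)/38) = 1.
  m_6 = 38*1 - 19 = 19, d_6 = (703 - 19^2)/38 = 342/38 = 9, a_6 = floor((26 + 19)/9) = 5.
  m_7 = 9*5 - 19 = 26, d_7 = (703 - 26^2)/9 = 27/9 = 3, a_7 = floor((26 + 26)/3) = 17.
  m_8 = 3*17 - 26 = 25, d_8 = (703 - 25^2)/3 = 78/3 = 26, a_8 = floor((26 + 25)/26) = 1.
  m_9 = 26*1 - 25 = 1, d_9 = (703 - 1^2)/26 = 702/26 = 27, a_9 = floor((26 + 1)/27) = 1.
  m_10 = 27*1 - 1 = 26, d_10 = (703 - 26^2)/27 = 27/27 = 1, a_10 = floor((26 + 26)/1) = 52.
  m_11 = 1*52 - 26 = 26, d_11 = (703 - 26^2)/1 = 27/1 = 27: (m_11, d_11) = (m_1, d_1) = (26, 27), so from here the quotients repeat a_1, ..., a_10; the period length is 10.
So sqrt(703) = [26; (1, 1, 17, 5, 1, 5, 17, 1, 1, 52)] with period length k = 10.
k is even, so the fundamental solution of x^2 - 703y^2 = 1 is (p_{k-1}, q_{k-1}) = (p_9, q_9); compute convergents through index 9.
Convergents (p_i = a_i*p_{i-1} + p_{i-2}, q_i = a_i*q_{i-1} + q_{i-2} with p_{-2}=0, p_{-1}=1, q_{-2}=1, q_{-1}=0):
  i=0: a_0=26, p_0 = 26*1 + 0 = 26, q_0 = 26*0 + 1 = 1.
  i=1: a_1=1, p_1 = 1*26 + 1 = 27, q_1 = 1*1 + 0 = 1.
  i=2: a_2=1, p_2 = 1*27 + 26 = 53, q_2 = 1*1 + 1 = 2.
  i=3: a_3=17, p_3 = 17*53 + 27 = 928, q_3 = 17*2 + 1 = 35.
  i=4: a_4=5, p_4 = 5*928 + 53 = 4693, q_4 = 5*35 + 2 = 177.
  i=5: a_5=1, p_5 = 1*4693 + 928 = 5621, q_5 = 1*177 + 35 = 212.
  i=6: a_6=5, p_6 = 5*5621 + 4693 = 32798, q_6 = 5*212 + 177 = 1237.
  i=7: a_7=17, p_7 = 17*32798 + 5621 = 563187, q_7 = 17*1237 + 212 = 21241.
  i=8: a_8=1, p_8 = 1*563187 + 32798 = 595985, q_8 = 1*21241 + 1237 = 22478.
  i=9: a_9=1, p_9 = 1*595985 + 563187 = 1159172, q_9 = 1*22478 + 21241 = 43719.
Check: 1159172^2 - 703*43719^2 = 1343679725584 - 1343679725583 = 1, so (x, y) = (1159172, 43719) solves the equation, and by the theorem it is the least positive solution.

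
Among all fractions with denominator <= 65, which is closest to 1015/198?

323/63

Expand x = 1015/198 as a continued fraction with the Euclidean algorithm:
  1015 = 5*198 + 25, so a_0 = 5.
  198 = 7*25 + 23, so a_1 = 7.
  25 = 1*23 + 2, so a_2 = 1.
  23 = 11*2 + 1, so a_3 = 11.
  2 = 2*1 + 0, so a_4 = 2.
so x = [5; 7, 1, 11, 2].
Convergents (p_i = a_i*p_{i-1} + p_{i-2}, q_i = a_i*q_{i-1} + q_{i-2} with p_{-2}=0, p_{-1}=1, q_{-2}=1, q_{-1}=0), until the denominator exceeds 65:
  i=0: a_0=5, p_0 = 5*1 + 0 = 5, q_0 = 5*0 + 1 = 1.
  i=1: a_1=7, p_1 = 7*5 + 1 = 36, q_1 = 7*1 + 0 = 7.
  i=2: a_2=1, p_2 = 1*36 + 5 = 41, q_2 = 1*7 + 1 = 8.
  i=3: a_3=11, p_3 = 11*41 + 36 = 487, q_3 = 11*8 + 7 = 95.
q_3 = 95 > 65, so the last convergent with denominator <= 65 is p_2/q_2 = 41/8.
The closest fraction with denominator <= 65 is either p_2/q_2 or the intermediate fraction (k*p_2 + p_1)/(k*q_2 + q_1) with the largest k >= 1 whose denominator stays <= 65; these approach x as k grows, and every other convergent or intermediate fraction in range is farther away.
Largest k: floor((65 - q_1)/q_2) = floor((65 - 7)/8) = 7.
That gives (7*41 + 36)/(7*8 + 7) = 323/63.
Compare the errors: |x - 41/8| = |1015*8 - 41*198|/(198*8) = 2/1584, and |x - 323/63| = |1015*63 - 323*198|/(198*63) = 9/12474.
Cross-multiplying, 9*1584 = 14256 < 24948 = 2*12474, so 9/12474 is smaller: the intermediate fraction 323/63 is closer to x than 41/8.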